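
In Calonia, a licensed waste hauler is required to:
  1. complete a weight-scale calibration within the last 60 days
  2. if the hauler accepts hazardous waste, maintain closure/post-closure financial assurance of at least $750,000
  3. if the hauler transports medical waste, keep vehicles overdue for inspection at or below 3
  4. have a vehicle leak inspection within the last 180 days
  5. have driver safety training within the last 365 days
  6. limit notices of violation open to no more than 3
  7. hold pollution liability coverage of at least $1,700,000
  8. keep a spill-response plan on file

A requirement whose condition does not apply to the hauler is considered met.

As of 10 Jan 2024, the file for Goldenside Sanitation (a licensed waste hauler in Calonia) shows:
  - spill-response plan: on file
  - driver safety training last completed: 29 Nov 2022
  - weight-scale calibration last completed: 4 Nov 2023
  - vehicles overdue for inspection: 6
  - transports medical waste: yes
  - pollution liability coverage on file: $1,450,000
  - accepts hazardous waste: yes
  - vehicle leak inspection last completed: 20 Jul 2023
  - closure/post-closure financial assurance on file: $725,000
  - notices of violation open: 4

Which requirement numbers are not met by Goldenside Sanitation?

1. weight-scale calibration 67 days ago vs limit 60 → not met
2. condition 'accepts hazardous waste' holds; closure/post-closure financial assurance $725,000 < $750,000 → not met
3. condition 'transports medical waste' holds; vehicles overdue for inspection 6 > 3 → not met
4. vehicle leak inspection 174 days ago vs limit 180 → met
5. driver safety training 407 days ago vs limit 365 → not met
6. notices of violation open 4 > 3 → not met
7. pollution liability coverage $1,450,000 < $1,700,000 → not met
8. spill-response plan present → met
Not met: 1, 2, 3, 5, 6, 7

1, 2, 3, 5, 6, 7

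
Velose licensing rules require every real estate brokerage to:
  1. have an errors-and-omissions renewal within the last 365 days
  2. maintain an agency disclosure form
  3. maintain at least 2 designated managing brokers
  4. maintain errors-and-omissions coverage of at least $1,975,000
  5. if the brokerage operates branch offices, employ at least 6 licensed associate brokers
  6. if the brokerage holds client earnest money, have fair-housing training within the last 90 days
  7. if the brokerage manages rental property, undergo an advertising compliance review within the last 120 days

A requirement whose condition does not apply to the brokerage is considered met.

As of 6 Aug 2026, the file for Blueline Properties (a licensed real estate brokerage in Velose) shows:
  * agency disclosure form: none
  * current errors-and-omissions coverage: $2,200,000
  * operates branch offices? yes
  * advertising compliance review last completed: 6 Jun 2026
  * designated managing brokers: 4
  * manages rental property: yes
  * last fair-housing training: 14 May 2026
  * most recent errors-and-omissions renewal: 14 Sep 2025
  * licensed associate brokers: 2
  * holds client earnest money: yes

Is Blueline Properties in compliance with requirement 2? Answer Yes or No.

No

2. agency disclosure form absent → not met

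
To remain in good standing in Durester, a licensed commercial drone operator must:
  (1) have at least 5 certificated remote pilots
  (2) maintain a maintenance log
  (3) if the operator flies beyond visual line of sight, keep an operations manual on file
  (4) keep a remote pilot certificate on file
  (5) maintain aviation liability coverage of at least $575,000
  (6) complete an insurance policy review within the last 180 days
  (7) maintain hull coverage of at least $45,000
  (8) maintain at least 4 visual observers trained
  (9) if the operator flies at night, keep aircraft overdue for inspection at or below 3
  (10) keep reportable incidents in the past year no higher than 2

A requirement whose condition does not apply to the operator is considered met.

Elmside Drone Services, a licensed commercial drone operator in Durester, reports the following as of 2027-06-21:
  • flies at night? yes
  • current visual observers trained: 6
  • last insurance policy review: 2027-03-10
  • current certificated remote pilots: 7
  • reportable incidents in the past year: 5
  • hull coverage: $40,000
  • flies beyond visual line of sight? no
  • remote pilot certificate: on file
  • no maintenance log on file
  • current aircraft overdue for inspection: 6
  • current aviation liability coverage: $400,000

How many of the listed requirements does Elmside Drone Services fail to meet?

5

1. certificated remote pilots 7 ≥ 5 → met
2. maintenance log absent → not met
3. condition 'flies beyond visual line of sight' does not hold → requirement n/a → met
4. remote pilot certificate present → met
5. aviation liability coverage $400,000 < $575,000 → not met
6. insurance policy review 103 days ago vs limit 180 → met
7. hull coverage $40,000 < $45,000 → not met
8. visual observers trained 6 ≥ 4 → met
9. condition 'flies at night' holds; aircraft overdue for inspection 6 > 3 → not met
10. reportable incidents in the past year 5 > 2 → not met
Not met: 5 of 10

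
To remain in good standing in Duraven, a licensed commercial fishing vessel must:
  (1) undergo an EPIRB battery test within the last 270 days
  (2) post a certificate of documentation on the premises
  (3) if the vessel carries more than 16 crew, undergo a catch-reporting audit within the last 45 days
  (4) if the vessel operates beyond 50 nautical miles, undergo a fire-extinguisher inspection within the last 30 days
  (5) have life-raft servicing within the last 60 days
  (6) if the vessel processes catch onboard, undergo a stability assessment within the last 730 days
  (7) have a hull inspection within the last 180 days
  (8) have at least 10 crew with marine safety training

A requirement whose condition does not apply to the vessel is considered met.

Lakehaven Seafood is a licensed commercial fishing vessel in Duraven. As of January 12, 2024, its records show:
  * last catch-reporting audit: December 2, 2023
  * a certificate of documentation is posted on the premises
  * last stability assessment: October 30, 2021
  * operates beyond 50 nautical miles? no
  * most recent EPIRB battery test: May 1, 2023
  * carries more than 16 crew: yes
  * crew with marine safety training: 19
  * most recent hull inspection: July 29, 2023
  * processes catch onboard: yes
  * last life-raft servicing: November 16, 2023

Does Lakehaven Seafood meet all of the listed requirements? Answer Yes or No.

No

1. EPIRB battery test 256 days ago vs limit 270 → met
2. certificate of documentation present → met
3. condition 'carries more than 16 crew' holds; catch-reporting audit 41 days ago vs limit 45 → met
4. condition 'operates beyond 50 nautical miles' does not hold → requirement n/a → met
5. life-raft servicing 57 days ago vs limit 60 → met
6. condition 'processes catch onboard' holds; stability assessment 804 days ago vs limit 730 → not met
7. hull inspection 167 days ago vs limit 180 → met
8. crew with marine safety training 19 ≥ 10 → met
Not met: 6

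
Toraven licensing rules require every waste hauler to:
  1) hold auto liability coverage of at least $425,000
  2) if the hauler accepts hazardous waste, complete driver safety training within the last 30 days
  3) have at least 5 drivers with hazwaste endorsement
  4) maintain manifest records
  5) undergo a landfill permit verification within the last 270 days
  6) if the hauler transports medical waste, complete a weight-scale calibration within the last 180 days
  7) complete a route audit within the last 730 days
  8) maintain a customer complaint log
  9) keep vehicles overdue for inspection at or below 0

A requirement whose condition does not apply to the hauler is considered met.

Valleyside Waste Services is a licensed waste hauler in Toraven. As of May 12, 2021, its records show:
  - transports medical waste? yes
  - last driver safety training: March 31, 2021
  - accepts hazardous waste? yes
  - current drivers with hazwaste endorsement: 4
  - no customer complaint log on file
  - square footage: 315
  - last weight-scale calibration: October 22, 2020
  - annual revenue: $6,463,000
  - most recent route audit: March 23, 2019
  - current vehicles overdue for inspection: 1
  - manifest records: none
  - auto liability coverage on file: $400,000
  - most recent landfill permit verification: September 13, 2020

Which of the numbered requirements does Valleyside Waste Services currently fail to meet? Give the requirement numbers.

1. auto liability coverage $400,000 < $425,000 → not met
2. condition 'accepts hazardous waste' holds; driver safety training 42 days ago vs limit 30 → not met
3. drivers with hazwaste endorsement 4 < 5 → not met
4. manifest records absent → not met
5. landfill permit verification 241 days ago vs limit 270 → met
6. condition 'transports medical waste' holds; weight-scale calibration 202 days ago vs limit 180 → not met
7. route audit 781 days ago vs limit 730 → not met
8. customer complaint log absent → not met
9. vehicles overdue for inspection 1 > 0 → not met
Not met: 1, 2, 3, 4, 6, 7, 8, 9

1, 2, 3, 4, 6, 7, 8, 9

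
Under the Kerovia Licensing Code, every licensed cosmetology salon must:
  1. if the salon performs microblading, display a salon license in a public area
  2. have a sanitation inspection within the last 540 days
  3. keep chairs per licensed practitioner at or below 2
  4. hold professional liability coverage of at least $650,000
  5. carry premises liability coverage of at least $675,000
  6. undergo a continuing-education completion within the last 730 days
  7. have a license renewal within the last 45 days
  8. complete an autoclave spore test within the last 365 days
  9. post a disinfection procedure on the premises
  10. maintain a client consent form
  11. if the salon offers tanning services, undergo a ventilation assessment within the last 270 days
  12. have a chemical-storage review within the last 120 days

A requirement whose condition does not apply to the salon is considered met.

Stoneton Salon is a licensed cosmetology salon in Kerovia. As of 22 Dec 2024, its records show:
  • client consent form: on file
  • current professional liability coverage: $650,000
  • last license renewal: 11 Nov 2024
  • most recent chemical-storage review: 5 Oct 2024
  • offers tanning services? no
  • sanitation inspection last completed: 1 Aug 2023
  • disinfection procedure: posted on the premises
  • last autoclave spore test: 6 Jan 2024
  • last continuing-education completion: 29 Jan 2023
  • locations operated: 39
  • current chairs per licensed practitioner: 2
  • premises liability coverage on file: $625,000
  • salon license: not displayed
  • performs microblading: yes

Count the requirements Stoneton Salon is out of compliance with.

1. condition 'performs microblading' holds; salon license absent → not met
2. sanitation inspection 509 days ago vs limit 540 → met
3. chairs per licensed practitioner 2 ≤ 2 → met
4. professional liability coverage $650,000 ≥ $650,000 → met
5. premises liability coverage $625,000 < $675,000 → not met
6. continuing-education completion 693 days ago vs limit 730 → met
7. license renewal 41 days ago vs limit 45 → met
8. autoclave spore test 351 days ago vs limit 365 → met
9. disinfection procedure present → met
10. client consent form present → met
11. condition 'offers tanning services' does not hold → requirement n/a → met
12. chemical-storage review 78 days ago vs limit 120 → met
Not met: 2 of 12

2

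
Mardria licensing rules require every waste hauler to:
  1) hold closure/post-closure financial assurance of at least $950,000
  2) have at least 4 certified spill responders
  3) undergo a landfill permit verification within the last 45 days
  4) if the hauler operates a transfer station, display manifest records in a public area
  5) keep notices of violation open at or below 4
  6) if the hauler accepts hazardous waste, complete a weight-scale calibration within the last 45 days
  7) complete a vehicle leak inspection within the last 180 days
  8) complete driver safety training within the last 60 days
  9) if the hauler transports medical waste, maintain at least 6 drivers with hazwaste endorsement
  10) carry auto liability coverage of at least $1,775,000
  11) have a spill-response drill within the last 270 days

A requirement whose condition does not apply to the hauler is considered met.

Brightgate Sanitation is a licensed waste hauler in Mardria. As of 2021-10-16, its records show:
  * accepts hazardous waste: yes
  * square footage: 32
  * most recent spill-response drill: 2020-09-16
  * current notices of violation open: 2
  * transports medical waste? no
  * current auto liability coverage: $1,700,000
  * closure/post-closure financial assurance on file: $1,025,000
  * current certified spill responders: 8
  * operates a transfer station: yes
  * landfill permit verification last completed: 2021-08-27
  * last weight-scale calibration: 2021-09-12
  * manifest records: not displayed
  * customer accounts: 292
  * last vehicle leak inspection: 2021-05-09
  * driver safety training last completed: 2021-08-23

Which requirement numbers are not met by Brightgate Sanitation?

3, 4, 10, 11

1. closure/post-closure financial assurance $1,025,000 ≥ $950,000 → met
2. certified spill responders 8 ≥ 4 → met
3. landfill permit verification 50 days ago vs limit 45 → not met
4. condition 'operates a transfer station' holds; manifest records absent → not met
5. notices of violation open 2 ≤ 4 → met
6. condition 'accepts hazardous waste' holds; weight-scale calibration 34 days ago vs limit 45 → met
7. vehicle leak inspection 160 days ago vs limit 180 → met
8. driver safety training 54 days ago vs limit 60 → met
9. condition 'transports medical waste' does not hold → requirement n/a → met
10. auto liability coverage $1,700,000 < $1,775,000 → not met
11. spill-response drill 395 days ago vs limit 270 → not met
Not met: 3, 4, 10, 11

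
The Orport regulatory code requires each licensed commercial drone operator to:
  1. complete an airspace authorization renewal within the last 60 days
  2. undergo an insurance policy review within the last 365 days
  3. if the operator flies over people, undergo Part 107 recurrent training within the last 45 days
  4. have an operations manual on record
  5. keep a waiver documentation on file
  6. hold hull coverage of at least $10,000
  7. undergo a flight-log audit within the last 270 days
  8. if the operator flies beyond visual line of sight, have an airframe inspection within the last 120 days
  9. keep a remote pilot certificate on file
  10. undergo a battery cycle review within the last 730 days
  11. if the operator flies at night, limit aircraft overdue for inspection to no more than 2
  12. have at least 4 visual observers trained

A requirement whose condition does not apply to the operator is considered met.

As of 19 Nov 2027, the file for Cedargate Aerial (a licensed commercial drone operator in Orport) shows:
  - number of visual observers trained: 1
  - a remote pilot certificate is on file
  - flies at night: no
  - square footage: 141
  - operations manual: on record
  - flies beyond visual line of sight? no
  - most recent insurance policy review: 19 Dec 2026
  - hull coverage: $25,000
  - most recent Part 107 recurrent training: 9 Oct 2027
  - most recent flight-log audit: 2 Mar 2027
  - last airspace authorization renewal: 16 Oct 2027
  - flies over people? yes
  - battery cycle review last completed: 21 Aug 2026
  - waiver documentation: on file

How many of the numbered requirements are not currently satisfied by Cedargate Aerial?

1. airspace authorization renewal 34 days ago vs limit 60 → met
2. insurance policy review 335 days ago vs limit 365 → met
3. condition 'flies over people' holds; Part 107 recurrent training 41 days ago vs limit 45 → met
4. operations manual present → met
5. waiver documentation present → met
6. hull coverage $25,000 ≥ $10,000 → met
7. flight-log audit 262 days ago vs limit 270 → met
8. condition 'flies beyond visual line of sight' does not hold → requirement n/a → met
9. remote pilot certificate present → met
10. battery cycle review 455 days ago vs limit 730 → met
11. condition 'flies at night' does not hold → requirement n/a → met
12. visual observers trained 1 < 4 → not met
Not met: 1 of 12

1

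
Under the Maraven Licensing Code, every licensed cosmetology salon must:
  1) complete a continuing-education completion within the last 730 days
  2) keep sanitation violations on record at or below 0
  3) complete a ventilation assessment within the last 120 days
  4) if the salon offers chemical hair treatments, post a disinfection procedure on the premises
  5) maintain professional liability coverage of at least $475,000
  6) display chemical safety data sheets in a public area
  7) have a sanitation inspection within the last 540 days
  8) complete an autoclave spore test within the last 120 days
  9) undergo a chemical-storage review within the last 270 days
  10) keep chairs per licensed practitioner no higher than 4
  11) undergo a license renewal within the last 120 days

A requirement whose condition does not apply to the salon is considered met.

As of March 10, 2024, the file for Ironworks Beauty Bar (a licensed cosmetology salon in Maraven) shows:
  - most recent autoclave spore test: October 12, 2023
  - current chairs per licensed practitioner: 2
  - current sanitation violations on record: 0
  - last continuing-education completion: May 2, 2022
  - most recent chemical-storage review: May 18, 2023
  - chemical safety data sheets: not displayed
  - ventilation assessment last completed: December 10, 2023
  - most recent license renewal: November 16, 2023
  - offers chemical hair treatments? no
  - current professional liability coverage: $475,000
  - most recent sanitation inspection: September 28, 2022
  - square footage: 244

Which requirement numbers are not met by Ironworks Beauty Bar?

1. continuing-education completion 678 days ago vs limit 730 → met
2. sanitation violations on record 0 ≤ 0 → met
3. ventilation assessment 91 days ago vs limit 120 → met
4. condition 'offers chemical hair treatments' does not hold → requirement n/a → met
5. professional liability coverage $475,000 ≥ $475,000 → met
6. chemical safety data sheets absent → not met
7. sanitation inspection 529 days ago vs limit 540 → met
8. autoclave spore test 150 days ago vs limit 120 → not met
9. chemical-storage review 297 days ago vs limit 270 → not met
10. chairs per licensed practitioner 2 ≤ 4 → met
11. license renewal 115 days ago vs limit 120 → met
Not met: 6, 8, 9

6, 8, 9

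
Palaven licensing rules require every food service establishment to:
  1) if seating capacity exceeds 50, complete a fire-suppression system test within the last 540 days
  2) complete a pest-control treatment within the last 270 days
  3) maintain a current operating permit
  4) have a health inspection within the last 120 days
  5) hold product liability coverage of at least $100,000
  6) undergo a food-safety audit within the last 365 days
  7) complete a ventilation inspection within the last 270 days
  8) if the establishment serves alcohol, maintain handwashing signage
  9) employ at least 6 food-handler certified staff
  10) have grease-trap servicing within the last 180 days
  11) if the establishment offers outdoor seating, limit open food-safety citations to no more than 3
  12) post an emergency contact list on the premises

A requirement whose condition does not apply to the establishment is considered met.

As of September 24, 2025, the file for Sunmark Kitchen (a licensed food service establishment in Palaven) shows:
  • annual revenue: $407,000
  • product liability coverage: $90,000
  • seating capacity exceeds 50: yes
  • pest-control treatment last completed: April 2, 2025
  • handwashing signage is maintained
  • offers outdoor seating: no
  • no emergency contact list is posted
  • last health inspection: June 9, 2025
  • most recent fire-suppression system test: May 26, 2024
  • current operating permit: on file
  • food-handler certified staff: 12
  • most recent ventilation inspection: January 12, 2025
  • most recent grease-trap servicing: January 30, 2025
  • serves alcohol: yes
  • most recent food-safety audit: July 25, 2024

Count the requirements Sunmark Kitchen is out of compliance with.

1. condition 'seating capacity exceeds 50' holds; fire-suppression system test 486 days ago vs limit 540 → met
2. pest-control treatment 175 days ago vs limit 270 → met
3. current operating permit present → met
4. health inspection 107 days ago vs limit 120 → met
5. product liability coverage $90,000 < $100,000 → not met
6. food-safety audit 426 days ago vs limit 365 → not met
7. ventilation inspection 255 days ago vs limit 270 → met
8. condition 'serves alcohol' holds; handwashing signage present → met
9. food-handler certified staff 12 ≥ 6 → met
10. grease-trap servicing 237 days ago vs limit 180 → not met
11. condition 'offers outdoor seating' does not hold → requirement n/a → met
12. emergency contact list absent → not met
Not met: 4 of 12

4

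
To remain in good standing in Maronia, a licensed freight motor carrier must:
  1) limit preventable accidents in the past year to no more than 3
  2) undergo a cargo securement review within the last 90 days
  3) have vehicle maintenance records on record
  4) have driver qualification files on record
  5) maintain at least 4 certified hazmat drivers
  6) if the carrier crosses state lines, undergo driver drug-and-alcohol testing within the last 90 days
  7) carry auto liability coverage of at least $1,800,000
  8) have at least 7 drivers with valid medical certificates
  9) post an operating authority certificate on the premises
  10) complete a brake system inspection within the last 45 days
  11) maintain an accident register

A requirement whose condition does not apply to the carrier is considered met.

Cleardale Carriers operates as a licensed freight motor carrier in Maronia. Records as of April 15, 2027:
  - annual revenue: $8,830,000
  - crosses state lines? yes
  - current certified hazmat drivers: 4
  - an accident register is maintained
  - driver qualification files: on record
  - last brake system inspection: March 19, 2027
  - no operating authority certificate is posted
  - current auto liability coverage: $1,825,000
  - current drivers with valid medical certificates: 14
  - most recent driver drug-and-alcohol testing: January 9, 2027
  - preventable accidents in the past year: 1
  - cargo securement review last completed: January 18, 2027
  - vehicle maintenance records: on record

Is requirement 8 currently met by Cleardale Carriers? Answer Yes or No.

8. drivers with valid medical certificates 14 ≥ 7 → met

Yes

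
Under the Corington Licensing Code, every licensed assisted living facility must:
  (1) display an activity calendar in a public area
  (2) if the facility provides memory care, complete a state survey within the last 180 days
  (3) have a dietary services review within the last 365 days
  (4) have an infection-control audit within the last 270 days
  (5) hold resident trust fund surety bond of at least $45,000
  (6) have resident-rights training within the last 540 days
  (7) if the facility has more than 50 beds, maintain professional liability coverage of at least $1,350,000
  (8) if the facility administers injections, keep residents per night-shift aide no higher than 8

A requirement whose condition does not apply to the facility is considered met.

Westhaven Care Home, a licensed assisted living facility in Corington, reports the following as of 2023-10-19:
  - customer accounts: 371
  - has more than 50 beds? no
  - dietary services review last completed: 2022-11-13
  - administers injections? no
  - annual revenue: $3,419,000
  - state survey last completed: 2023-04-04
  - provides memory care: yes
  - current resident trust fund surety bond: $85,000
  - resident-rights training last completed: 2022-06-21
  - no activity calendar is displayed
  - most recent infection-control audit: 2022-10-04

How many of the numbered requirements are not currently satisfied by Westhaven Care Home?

1. activity calendar absent → not met
2. condition 'provides memory care' holds; state survey 198 days ago vs limit 180 → not met
3. dietary services review 340 days ago vs limit 365 → met
4. infection-control audit 380 days ago vs limit 270 → not met
5. resident trust fund surety bond $85,000 ≥ $45,000 → met
6. resident-rights training 485 days ago vs limit 540 → met
7. condition 'has more than 50 beds' does not hold → requirement n/a → met
8. condition 'administers injections' does not hold → requirement n/a → met
Not met: 3 of 8

3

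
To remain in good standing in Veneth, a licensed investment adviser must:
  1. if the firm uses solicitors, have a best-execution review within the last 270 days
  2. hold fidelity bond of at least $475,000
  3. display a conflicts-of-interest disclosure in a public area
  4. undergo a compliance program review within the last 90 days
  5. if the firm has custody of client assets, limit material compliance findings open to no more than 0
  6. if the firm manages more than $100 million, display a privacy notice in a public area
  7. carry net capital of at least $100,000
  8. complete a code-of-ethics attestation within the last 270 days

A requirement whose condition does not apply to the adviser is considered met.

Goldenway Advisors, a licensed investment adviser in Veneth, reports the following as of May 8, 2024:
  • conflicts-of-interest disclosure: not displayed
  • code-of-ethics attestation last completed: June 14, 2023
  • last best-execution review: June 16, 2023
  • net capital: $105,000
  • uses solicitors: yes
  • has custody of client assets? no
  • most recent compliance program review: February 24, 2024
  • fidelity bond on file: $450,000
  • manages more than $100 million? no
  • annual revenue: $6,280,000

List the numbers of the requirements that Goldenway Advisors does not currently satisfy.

1, 2, 3, 8

1. condition 'uses solicitors' holds; best-execution review 327 days ago vs limit 270 → not met
2. fidelity bond $450,000 < $475,000 → not met
3. conflicts-of-interest disclosure absent → not met
4. compliance program review 74 days ago vs limit 90 → met
5. condition 'has custody of client assets' does not hold → requirement n/a → met
6. condition 'manages more than $100 million' does not hold → requirement n/a → met
7. net capital $105,000 ≥ $100,000 → met
8. code-of-ethics attestation 329 days ago vs limit 270 → not met
Not met: 1, 2, 3, 8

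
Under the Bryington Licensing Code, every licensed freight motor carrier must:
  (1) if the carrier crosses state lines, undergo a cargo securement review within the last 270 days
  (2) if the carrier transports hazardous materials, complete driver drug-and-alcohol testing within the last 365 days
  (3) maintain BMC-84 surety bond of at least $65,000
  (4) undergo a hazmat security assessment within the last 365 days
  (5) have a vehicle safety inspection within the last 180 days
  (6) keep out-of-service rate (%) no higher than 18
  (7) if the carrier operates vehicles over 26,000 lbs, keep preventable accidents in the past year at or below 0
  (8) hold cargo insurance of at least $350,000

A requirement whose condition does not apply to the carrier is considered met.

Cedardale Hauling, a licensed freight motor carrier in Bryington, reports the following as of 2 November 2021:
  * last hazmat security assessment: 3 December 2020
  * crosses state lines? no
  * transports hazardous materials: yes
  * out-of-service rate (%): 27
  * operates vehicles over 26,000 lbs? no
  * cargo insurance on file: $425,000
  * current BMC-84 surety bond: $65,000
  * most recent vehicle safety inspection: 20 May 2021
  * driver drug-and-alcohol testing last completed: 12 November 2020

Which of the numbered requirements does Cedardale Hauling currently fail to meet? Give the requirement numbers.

6

1. condition 'crosses state lines' does not hold → requirement n/a → met
2. condition 'transports hazardous materials' holds; driver drug-and-alcohol testing 355 days ago vs limit 365 → met
3. BMC-84 surety bond $65,000 ≥ $65,000 → met
4. hazmat security assessment 334 days ago vs limit 365 → met
5. vehicle safety inspection 166 days ago vs limit 180 → met
6. out-of-service rate (%) 27 > 18 → not met
7. condition 'operates vehicles over 26,000 lbs' does not hold → requirement n/a → met
8. cargo insurance $425,000 ≥ $350,000 → met
Not met: 6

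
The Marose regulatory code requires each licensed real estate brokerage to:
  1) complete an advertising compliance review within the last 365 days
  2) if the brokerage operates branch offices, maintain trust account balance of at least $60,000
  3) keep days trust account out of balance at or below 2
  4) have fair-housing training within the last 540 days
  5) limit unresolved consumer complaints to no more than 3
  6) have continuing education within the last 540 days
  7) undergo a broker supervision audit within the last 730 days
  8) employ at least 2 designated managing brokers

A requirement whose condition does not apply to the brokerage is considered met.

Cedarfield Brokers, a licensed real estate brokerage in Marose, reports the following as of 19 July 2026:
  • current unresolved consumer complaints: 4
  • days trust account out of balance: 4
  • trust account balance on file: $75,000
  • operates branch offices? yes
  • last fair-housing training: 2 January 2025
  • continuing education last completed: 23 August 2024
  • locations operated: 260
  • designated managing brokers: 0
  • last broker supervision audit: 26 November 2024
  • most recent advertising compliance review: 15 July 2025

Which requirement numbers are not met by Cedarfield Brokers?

1, 3, 4, 5, 6, 8

1. advertising compliance review 369 days ago vs limit 365 → not met
2. condition 'operates branch offices' holds; trust account balance $75,000 ≥ $60,000 → met
3. days trust account out of balance 4 > 2 → not met
4. fair-housing training 563 days ago vs limit 540 → not met
5. unresolved consumer complaints 4 > 3 → not met
6. continuing education 695 days ago vs limit 540 → not met
7. broker supervision audit 600 days ago vs limit 730 → met
8. designated managing brokers 0 < 2 → not met
Not met: 1, 3, 4, 5, 6, 8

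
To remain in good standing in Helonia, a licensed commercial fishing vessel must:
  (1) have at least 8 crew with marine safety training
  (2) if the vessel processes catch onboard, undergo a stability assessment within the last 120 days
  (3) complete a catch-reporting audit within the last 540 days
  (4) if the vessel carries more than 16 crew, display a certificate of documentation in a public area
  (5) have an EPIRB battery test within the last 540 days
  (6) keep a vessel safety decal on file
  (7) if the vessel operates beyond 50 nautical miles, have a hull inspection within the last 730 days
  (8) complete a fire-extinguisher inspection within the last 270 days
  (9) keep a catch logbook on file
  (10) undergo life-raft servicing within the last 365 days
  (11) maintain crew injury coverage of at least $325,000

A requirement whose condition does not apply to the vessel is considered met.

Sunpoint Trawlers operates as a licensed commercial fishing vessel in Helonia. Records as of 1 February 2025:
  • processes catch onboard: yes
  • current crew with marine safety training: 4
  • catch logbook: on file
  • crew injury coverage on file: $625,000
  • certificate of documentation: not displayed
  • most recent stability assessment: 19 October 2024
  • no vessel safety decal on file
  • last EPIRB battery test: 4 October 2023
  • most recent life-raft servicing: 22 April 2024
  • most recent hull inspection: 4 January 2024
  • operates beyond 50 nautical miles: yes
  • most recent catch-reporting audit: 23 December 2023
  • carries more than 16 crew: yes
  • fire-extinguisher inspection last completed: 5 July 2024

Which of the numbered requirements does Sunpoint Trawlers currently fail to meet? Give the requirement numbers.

1, 4, 6

1. crew with marine safety training 4 < 8 → not met
2. condition 'processes catch onboard' holds; stability assessment 105 days ago vs limit 120 → met
3. catch-reporting audit 406 days ago vs limit 540 → met
4. condition 'carries more than 16 crew' holds; certificate of documentation absent → not met
5. EPIRB battery test 486 days ago vs limit 540 → met
6. vessel safety decal absent → not met
7. condition 'operates beyond 50 nautical miles' holds; hull inspection 394 days ago vs limit 730 → met
8. fire-extinguisher inspection 211 days ago vs limit 270 → met
9. catch logbook present → met
10. life-raft servicing 285 days ago vs limit 365 → met
11. crew injury coverage $625,000 ≥ $325,000 → met
Not met: 1, 4, 6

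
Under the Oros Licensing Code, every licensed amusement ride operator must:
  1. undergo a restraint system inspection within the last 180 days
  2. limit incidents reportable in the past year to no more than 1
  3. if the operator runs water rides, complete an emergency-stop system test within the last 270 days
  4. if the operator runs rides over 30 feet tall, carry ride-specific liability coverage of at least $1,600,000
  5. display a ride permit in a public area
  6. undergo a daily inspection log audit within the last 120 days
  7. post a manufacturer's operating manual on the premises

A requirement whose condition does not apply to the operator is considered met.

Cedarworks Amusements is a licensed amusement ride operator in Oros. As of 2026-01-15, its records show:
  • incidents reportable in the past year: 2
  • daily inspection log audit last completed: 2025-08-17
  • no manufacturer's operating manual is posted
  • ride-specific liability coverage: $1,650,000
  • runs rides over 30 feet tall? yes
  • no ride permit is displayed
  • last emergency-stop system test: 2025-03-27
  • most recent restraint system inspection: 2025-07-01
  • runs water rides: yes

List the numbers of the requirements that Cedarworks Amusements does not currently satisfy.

1. restraint system inspection 198 days ago vs limit 180 → not met
2. incidents reportable in the past year 2 > 1 → not met
3. condition 'runs water rides' holds; emergency-stop system test 294 days ago vs limit 270 → not met
4. condition 'runs rides over 30 feet tall' holds; ride-specific liability coverage $1,650,000 ≥ $1,600,000 → met
5. ride permit absent → not met
6. daily inspection log audit 151 days ago vs limit 120 → not met
7. manufacturer's operating manual absent → not met
Not met: 1, 2, 3, 5, 6, 7

1, 2, 3, 5, 6, 7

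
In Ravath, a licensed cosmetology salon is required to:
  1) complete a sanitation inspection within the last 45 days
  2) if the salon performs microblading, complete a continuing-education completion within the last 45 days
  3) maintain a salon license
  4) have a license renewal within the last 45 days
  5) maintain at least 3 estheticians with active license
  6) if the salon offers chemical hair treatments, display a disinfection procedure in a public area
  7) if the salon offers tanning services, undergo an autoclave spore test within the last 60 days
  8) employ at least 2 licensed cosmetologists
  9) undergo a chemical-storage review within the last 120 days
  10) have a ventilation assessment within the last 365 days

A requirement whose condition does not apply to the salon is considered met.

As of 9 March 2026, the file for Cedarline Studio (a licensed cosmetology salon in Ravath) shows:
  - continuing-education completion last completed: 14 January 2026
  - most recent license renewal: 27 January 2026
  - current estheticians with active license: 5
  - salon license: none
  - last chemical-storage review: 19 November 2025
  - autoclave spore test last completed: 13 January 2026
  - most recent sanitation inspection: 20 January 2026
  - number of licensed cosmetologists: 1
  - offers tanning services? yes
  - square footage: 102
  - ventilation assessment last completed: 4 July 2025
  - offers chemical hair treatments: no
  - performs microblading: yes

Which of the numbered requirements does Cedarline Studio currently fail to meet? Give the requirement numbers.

1, 2, 3, 8

1. sanitation inspection 48 days ago vs limit 45 → not met
2. condition 'performs microblading' holds; continuing-education completion 54 days ago vs limit 45 → not met
3. salon license absent → not met
4. license renewal 41 days ago vs limit 45 → met
5. estheticians with active license 5 ≥ 3 → met
6. condition 'offers chemical hair treatments' does not hold → requirement n/a → met
7. condition 'offers tanning services' holds; autoclave spore test 55 days ago vs limit 60 → met
8. licensed cosmetologists 1 < 2 → not met
9. chemical-storage review 110 days ago vs limit 120 → met
10. ventilation assessment 248 days ago vs limit 365 → met
Not met: 1, 2, 3, 8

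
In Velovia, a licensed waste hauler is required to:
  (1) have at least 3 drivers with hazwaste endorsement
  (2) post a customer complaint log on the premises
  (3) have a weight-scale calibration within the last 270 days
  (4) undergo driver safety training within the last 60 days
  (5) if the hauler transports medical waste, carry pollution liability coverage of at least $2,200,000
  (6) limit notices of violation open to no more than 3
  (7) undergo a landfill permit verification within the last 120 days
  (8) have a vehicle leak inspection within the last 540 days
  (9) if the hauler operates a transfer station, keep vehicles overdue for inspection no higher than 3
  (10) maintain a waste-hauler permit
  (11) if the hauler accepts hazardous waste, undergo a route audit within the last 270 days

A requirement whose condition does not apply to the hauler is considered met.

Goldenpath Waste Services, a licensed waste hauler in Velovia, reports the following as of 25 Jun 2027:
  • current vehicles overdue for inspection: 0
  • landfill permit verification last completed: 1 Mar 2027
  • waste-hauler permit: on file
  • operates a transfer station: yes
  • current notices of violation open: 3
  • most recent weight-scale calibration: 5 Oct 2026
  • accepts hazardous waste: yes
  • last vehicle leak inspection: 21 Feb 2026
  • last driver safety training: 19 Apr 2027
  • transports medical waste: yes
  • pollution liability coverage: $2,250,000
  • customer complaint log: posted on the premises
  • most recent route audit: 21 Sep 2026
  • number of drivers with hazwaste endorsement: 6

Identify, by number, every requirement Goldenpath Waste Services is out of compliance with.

4, 11

1. drivers with hazwaste endorsement 6 ≥ 3 → met
2. customer complaint log present → met
3. weight-scale calibration 263 days ago vs limit 270 → met
4. driver safety training 67 days ago vs limit 60 → not met
5. condition 'transports medical waste' holds; pollution liability coverage $2,250,000 ≥ $2,200,000 → met
6. notices of violation open 3 ≤ 3 → met
7. landfill permit verification 116 days ago vs limit 120 → met
8. vehicle leak inspection 489 days ago vs limit 540 → met
9. condition 'operates a transfer station' holds; vehicles overdue for inspection 0 ≤ 3 → met
10. waste-hauler permit present → met
11. condition 'accepts hazardous waste' holds; route audit 277 days ago vs limit 270 → not met
Not met: 4, 11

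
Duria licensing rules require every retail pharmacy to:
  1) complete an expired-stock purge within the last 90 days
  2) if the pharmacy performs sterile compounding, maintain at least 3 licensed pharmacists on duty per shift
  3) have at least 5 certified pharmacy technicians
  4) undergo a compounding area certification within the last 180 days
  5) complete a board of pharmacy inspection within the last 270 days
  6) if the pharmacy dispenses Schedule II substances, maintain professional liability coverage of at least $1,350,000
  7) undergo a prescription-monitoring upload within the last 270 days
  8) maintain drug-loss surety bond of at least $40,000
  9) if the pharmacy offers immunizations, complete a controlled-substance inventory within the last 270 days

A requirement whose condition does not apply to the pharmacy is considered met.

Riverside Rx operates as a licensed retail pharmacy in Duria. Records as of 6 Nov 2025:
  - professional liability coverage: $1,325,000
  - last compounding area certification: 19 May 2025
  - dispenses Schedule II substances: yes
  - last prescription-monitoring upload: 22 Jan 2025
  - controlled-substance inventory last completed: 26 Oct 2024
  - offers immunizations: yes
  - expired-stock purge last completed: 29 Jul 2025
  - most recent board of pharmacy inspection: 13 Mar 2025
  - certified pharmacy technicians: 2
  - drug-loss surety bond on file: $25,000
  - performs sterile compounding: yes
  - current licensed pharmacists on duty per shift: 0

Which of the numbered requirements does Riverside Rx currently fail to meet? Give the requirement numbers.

1. expired-stock purge 100 days ago vs limit 90 → not met
2. condition 'performs sterile compounding' holds; licensed pharmacists on duty per shift 0 < 3 → not met
3. certified pharmacy technicians 2 < 5 → not met
4. compounding area certification 171 days ago vs limit 180 → met
5. board of pharmacy inspection 238 days ago vs limit 270 → met
6. condition 'dispenses Schedule II substances' holds; professional liability coverage $1,325,000 < $1,350,000 → not met
7. prescription-monitoring upload 288 days ago vs limit 270 → not met
8. drug-loss surety bond $25,000 < $40,000 → not met
9. condition 'offers immunizations' holds; controlled-substance inventory 376 days ago vs limit 270 → not met
Not met: 1, 2, 3, 6, 7, 8, 9

1, 2, 3, 6, 7, 8, 9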